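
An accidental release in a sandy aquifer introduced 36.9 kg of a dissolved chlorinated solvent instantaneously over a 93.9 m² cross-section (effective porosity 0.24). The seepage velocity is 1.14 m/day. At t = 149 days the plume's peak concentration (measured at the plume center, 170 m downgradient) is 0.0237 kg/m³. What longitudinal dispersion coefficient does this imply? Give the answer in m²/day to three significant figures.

2.55 m²/day

At the plume center C_max = M/(n_e·A·√(4πDt)), so D = M²/(4πt·(n_e·A·C_max)²).
n_e·A·C_max = 0.24 × 93.9 × 0.0237 = 0.5341 kg/m.
D = 36.9²/(4π × 149 × 0.5341²) = 2.55 m²/day.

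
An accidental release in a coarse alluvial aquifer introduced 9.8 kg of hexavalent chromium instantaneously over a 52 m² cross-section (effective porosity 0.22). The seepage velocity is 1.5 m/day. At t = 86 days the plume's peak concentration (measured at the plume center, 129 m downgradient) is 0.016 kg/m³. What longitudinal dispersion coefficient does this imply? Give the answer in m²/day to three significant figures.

2.65 m²/day

At the plume center C_max = M/(n_e·A·√(4πDt)), so D = M²/(4πt·(n_e·A·C_max)²).
n_e·A·C_max = 0.22 × 52 × 0.016 = 0.1830 kg/m.
D = 9.8²/(4π × 86 × 0.1830²) = 2.65 m²/day.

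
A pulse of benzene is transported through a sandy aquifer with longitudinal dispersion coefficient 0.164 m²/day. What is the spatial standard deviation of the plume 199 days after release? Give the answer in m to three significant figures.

Dispersive spreading gives a Gaussian with σ² = 2Dt; advection only shifts the center.
σ = √(2 × 0.164 × 199) = 8.08 m.

8.08 m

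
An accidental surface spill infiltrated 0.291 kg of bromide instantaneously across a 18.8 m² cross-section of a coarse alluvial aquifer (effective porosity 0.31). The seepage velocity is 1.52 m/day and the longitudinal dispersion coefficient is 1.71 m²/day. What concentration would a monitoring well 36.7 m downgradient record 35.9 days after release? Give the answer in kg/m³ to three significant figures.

0.000490 kg/m³

For an instantaneous plane source, C(x,t) = M/(n_e·A·√(4πDt)) · exp(−(x−vt)²/(4Dt)), with n_e·A the pore (flow) area.
Plume center vt = 1.52 × 35.9 = 54.568 m, so the well at 36.7 m is 17.868 m upgradient of the peak.
√(4πDt) = 27.77 m, giving peak height M/(n_e·A·√(4πDt)) = 0.291/(0.31 × 18.8 × 27.77) = 0.001798 kg/m³.
(x−vt)²/(4Dt) = (-17.868)²/(4 × 1.71 × 35.9) = 1.300; exp(−1.300) = 0.2725.
C = 0.001798 × 0.2725 = 0.000490 kg/m³.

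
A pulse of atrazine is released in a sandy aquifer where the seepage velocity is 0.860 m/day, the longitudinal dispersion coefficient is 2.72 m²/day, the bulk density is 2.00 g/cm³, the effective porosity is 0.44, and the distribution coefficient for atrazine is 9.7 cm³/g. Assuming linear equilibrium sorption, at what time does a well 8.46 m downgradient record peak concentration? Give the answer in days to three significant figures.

Retardation factor R = 1 + ρ_b·K_d/n = 1 + 2.00 × 9.7/0.44 = 45.09.
Sorption retards both mechanisms: v_R = v/R = 0.01907 m/day, D_R = D/R = 0.06032 m²/day.
Peak time from v_R²t² + 2D_R t − x² = 0: t = (√(D_R² + v_R²x²) − D_R)/v_R².
√(D_R² + v_R²x²) = √(0.06032² + 0.01907² × 8.46²) = 0.1722; v_R² = 0.0003637.
t = (0.1722 − 0.06032)/0.0003637 = 308 days.

308 days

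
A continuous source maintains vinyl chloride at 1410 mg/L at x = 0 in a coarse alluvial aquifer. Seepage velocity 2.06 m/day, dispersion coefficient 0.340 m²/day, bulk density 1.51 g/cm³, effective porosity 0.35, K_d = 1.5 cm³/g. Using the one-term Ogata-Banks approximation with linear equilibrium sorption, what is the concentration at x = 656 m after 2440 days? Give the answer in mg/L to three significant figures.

Retardation factor R = 1 + ρ_b·K_d/n = 1 + 1.51 × 1.5/0.35 = 7.471.
Sorption retards both mechanisms: v_R = v/R = 0.2757 m/day, D_R = D/R = 0.04551 m²/day.
v_R·t = 0.2757 × 2440 = 672.708 m; 2√(D_R t) = 21.08 m; argument = (656 − 672.708)/21.08 = -0.7926.
C = C₀ × ½·erfc(-0.7926) = 1410 × 0.8688 = 1230 mg/L.

1230 mg/L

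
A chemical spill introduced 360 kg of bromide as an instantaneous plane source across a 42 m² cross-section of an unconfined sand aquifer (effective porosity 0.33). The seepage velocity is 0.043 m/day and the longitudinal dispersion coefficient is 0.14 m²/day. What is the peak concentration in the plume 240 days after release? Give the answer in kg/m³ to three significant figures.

1.26 kg/m³

The peak of an instantaneous 1D plume sits at x = vt; there the Gaussian factor is 1 and C_max = M/(n_e·A·√(4πDt)), where n_e·A is the pore area the mass is dissolved in.
√(4πDt) = √(4π × 0.14 × 240) = 20.55 m, so C_max = 360/(0.33 × 42 × 20.55) = 1.26 kg/m³.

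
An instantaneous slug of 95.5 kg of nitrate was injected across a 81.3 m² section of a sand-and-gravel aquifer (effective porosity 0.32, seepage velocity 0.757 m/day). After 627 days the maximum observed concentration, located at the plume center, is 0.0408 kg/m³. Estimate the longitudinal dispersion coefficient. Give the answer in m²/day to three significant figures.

1.03 m²/day

At the plume center C_max = M/(n_e·A·√(4πDt)), so D = M²/(4πt·(n_e·A·C_max)²).
n_e·A·C_max = 0.32 × 81.3 × 0.0408 = 1.061 kg/m.
D = 95.5²/(4π × 627 × 1.061²) = 1.03 m²/day.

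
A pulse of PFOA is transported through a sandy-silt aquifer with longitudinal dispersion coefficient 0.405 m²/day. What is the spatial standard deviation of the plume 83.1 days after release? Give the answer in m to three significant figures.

Dispersive spreading gives a Gaussian with σ² = 2Dt; advection only shifts the center.
σ = √(2 × 0.405 × 83.1) = 8.20 m.

8.20 m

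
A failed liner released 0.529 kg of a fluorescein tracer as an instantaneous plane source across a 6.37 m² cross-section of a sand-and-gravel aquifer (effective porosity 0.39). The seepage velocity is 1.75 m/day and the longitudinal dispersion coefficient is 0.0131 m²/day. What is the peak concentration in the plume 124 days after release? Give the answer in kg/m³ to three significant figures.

The peak of an instantaneous 1D plume sits at x = vt; there the Gaussian factor is 1 and C_max = M/(n_e·A·√(4πDt)), where n_e·A is the pore area the mass is dissolved in.
√(4πDt) = √(4π × 0.0131 × 124) = 4.518 m, so C_max = 0.529/(0.39 × 6.37 × 4.518) = 0.0471 kg/m³.

0.0471 kg/m³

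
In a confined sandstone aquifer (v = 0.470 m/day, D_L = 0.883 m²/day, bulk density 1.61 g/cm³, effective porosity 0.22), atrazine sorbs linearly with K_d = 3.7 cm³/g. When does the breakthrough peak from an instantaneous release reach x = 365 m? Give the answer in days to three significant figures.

21700 days

Retardation factor R = 1 + ρ_b·K_d/n = 1 + 1.61 × 3.7/0.22 = 28.08.
Sorption retards both mechanisms: v_R = v/R = 0.01674 m/day, D_R = D/R = 0.03145 m²/day.
Peak time from v_R²t² + 2D_R t − x² = 0: t = (√(D_R² + v_R²x²) − D_R)/v_R².
√(D_R² + v_R²x²) = √(0.03145² + 0.01674² × 365²) = 6.110; v_R² = 0.0002802.
t = (6.110 − 0.03145)/0.0002802 = 21700 days.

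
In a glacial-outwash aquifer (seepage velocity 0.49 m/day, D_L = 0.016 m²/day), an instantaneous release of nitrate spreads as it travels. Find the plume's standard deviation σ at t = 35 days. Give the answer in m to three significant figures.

1.06 m

Dispersive spreading gives a Gaussian with σ² = 2Dt; advection only shifts the center.
σ = √(2 × 0.016 × 35) = 1.06 m.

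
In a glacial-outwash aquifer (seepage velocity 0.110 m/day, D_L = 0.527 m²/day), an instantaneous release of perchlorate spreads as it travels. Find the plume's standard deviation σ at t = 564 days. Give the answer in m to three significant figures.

24.4 m

Dispersive spreading gives a Gaussian with σ² = 2Dt; advection only shifts the center.
σ = √(2 × 0.527 × 564) = 24.4 m.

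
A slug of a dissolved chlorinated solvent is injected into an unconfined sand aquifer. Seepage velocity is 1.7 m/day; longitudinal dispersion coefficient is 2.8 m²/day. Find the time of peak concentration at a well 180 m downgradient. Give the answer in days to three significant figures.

105 days

For the 1D instantaneous-source solution, setting ∂C/∂t = 0 at fixed x gives v²t² + 2Dt − x² = 0, so t = (√(D² + v²x²) − D)/v².
√(D² + v²x²) = √(2.8² + 1.7² × 180²) = 306.0; v² = 2.89.
t = (306.0 − 2.8)/2.89 = 105 days (vs. the pure-advection estimate x/v = 106 d).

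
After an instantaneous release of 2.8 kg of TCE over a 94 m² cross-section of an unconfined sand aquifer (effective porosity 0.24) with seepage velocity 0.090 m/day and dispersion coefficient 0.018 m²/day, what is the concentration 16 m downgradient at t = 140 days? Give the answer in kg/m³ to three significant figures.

For an instantaneous plane source, C(x,t) = M/(n_e·A·√(4πDt)) · exp(−(x−vt)²/(4Dt)), with n_e·A the pore (flow) area.
Plume center vt = 0.090 × 140 = 12.6 m, so the well at 16 m is 3.4 m downgradient of the peak.
√(4πDt) = 5.627 m, giving peak height M/(n_e·A·√(4πDt)) = 2.8/(0.24 × 94 × 5.627) = 0.02206 kg/m³.
(x−vt)²/(4Dt) = (3.4)²/(4 × 0.018 × 140) = 1.147; exp(−1.147) = 0.3176.
C = 0.02206 × 0.3176 = 0.00701 kg/m³.

0.00701 kg/m³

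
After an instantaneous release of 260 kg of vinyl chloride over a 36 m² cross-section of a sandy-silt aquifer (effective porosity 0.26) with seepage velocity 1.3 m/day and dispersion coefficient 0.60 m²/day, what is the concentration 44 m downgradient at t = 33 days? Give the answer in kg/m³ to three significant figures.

1.73 kg/m³

For an instantaneous plane source, C(x,t) = M/(n_e·A·√(4πDt)) · exp(−(x−vt)²/(4Dt)), with n_e·A the pore (flow) area.
Plume center vt = 1.3 × 33 = 42.9 m, so the well at 44 m is 1.1 m downgradient of the peak.
√(4πDt) = 15.77 m, giving peak height M/(n_e·A·√(4πDt)) = 260/(0.26 × 36 × 15.77) = 1.761 kg/m³.
(x−vt)²/(4Dt) = (1.1)²/(4 × 0.60 × 33) = 0.01528; exp(−0.01528) = 0.9848.
C = 1.761 × 0.9848 = 1.73 kg/m³.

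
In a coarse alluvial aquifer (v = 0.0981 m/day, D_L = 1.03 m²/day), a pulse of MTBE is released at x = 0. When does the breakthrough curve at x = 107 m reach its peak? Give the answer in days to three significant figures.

989 days

For the 1D instantaneous-source solution, setting ∂C/∂t = 0 at fixed x gives v²t² + 2Dt − x² = 0, so t = (√(D² + v²x²) − D)/v².
√(D² + v²x²) = √(1.03² + 0.0981² × 107²) = 10.55; v² = 0.00962361.
t = (10.55 − 1.03)/0.00962361 = 989 days (vs. the pure-advection estimate x/v = 1090 d).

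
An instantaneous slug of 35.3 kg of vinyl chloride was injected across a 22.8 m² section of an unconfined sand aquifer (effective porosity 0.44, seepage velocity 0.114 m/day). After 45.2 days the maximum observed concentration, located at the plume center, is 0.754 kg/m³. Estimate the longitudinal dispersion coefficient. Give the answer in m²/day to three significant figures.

0.0383 m²/day

At the plume center C_max = M/(n_e·A·√(4πDt)), so D = M²/(4πt·(n_e·A·C_max)²).
n_e·A·C_max = 0.44 × 22.8 × 0.754 = 7.564 kg/m.
D = 35.3²/(4π × 45.2 × 7.564²) = 0.0383 m²/day.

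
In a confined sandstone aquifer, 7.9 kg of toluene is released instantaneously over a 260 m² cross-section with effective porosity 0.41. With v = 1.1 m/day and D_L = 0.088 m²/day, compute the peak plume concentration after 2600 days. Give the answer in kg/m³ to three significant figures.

The peak of an instantaneous 1D plume sits at x = vt; there the Gaussian factor is 1 and C_max = M/(n_e·A·√(4πDt)), where n_e·A is the pore area the mass is dissolved in.
√(4πDt) = √(4π × 0.088 × 2600) = 53.62 m, so C_max = 7.9/(0.41 × 260 × 53.62) = 0.00138 kg/m³.

0.00138 kg/m³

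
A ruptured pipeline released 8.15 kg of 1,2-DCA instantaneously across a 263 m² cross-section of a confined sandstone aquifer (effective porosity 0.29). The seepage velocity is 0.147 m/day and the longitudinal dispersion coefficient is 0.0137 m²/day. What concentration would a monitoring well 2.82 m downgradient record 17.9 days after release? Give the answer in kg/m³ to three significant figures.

0.0587 kg/m³

For an instantaneous plane source, C(x,t) = M/(n_e·A·√(4πDt)) · exp(−(x−vt)²/(4Dt)), with n_e·A the pore (flow) area.
Plume center vt = 0.147 × 17.9 = 2.6313 m, so the well at 2.82 m is 0.1887 m downgradient of the peak.
√(4πDt) = 1.755 m, giving peak height M/(n_e·A·√(4πDt)) = 8.15/(0.29 × 263 × 1.755) = 0.06089 kg/m³.
(x−vt)²/(4Dt) = (0.1887)²/(4 × 0.0137 × 17.9) = 0.03630; exp(−0.03630) = 0.9644.
C = 0.06089 × 0.9644 = 0.0587 kg/m³.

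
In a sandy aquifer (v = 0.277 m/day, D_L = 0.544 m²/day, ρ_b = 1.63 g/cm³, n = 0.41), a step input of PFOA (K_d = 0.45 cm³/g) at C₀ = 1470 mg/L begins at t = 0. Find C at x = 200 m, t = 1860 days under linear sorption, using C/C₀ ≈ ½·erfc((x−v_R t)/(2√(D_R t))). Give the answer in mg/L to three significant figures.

420 mg/L

Retardation factor R = 1 + ρ_b·K_d/n = 1 + 1.63 × 0.45/0.41 = 2.789.
Sorption retards both mechanisms: v_R = v/R = 0.09932 m/day, D_R = D/R = 0.1951 m²/day.
v_R·t = 0.09932 × 1860 = 184.7352 m; 2√(D_R t) = 38.10 m; argument = (200 − 184.7352)/38.10 = 0.4007.
C = C₀ × ½·erfc(0.4007) = 1470 × 0.2855 = 420 mg/L.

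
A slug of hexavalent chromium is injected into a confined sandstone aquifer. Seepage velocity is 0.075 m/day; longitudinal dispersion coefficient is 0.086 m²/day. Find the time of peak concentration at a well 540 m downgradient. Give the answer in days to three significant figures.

7180 days

For the 1D instantaneous-source solution, setting ∂C/∂t = 0 at fixed x gives v²t² + 2Dt − x² = 0, so t = (√(D² + v²x²) − D)/v².
√(D² + v²x²) = √(0.086² + 0.075² × 540²) = 40.50; v² = 0.005625.
t = (40.50 − 0.086)/0.005625 = 7180 days (vs. the pure-advection estimate x/v = 7200 d).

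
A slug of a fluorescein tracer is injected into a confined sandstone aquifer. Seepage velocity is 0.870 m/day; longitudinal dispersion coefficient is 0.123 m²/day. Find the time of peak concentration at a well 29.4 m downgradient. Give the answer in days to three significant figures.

33.6 days

For the 1D instantaneous-source solution, setting ∂C/∂t = 0 at fixed x gives v²t² + 2Dt − x² = 0, so t = (√(D² + v²x²) − D)/v².
√(D² + v²x²) = √(0.123² + 0.870² × 29.4²) = 25.58; v² = 0.7569.
t = (25.58 − 0.123)/0.7569 = 33.6 days (vs. the pure-advection estimate x/v = 33.8 d).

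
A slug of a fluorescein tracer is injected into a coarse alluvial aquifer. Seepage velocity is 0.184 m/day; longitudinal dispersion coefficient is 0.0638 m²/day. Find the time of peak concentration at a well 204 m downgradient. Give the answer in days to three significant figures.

1110 days

For the 1D instantaneous-source solution, setting ∂C/∂t = 0 at fixed x gives v²t² + 2Dt − x² = 0, so t = (√(D² + v²x²) − D)/v².
√(D² + v²x²) = √(0.0638² + 0.184² × 204²) = 37.54; v² = 0.033856.
t = (37.54 − 0.0638)/0.033856 = 1110 days (vs. the pure-advection estimate x/v = 1110 d).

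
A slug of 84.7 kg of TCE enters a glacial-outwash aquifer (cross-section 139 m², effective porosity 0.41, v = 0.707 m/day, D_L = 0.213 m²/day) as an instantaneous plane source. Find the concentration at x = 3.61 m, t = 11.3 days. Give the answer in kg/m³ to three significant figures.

For an instantaneous plane source, C(x,t) = M/(n_e·A·√(4πDt)) · exp(−(x−vt)²/(4Dt)), with n_e·A the pore (flow) area.
Plume center vt = 0.707 × 11.3 = 7.9891 m, so the well at 3.61 m is 4.3791 m upgradient of the peak.
√(4πDt) = 5.500 m, giving peak height M/(n_e·A·√(4πDt)) = 84.7/(0.41 × 139 × 5.500) = 0.2702 kg/m³.
(x−vt)²/(4Dt) = (-4.3791)²/(4 × 0.213 × 11.3) = 1.992; exp(−1.992) = 0.1364.
C = 0.2702 × 0.1364 = 0.0369 kg/m³.

0.0369 kg/m³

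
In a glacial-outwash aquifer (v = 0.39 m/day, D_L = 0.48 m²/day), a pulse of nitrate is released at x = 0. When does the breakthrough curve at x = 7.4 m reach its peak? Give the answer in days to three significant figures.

For the 1D instantaneous-source solution, setting ∂C/∂t = 0 at fixed x gives v²t² + 2Dt − x² = 0, so t = (√(D² + v²x²) − D)/v².
√(D² + v²x²) = √(0.48² + 0.39² × 7.4²) = 2.926; v² = 0.1521.
t = (2.926 − 0.48)/0.1521 = 16.1 days (vs. the pure-advection estimate x/v = 19.0 d).

16.1 days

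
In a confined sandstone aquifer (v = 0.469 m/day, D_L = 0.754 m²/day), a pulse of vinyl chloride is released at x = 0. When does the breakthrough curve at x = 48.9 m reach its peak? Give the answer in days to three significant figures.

For the 1D instantaneous-source solution, setting ∂C/∂t = 0 at fixed x gives v²t² + 2Dt − x² = 0, so t = (√(D² + v²x²) − D)/v².
√(D² + v²x²) = √(0.754² + 0.469² × 48.9²) = 22.95; v² = 0.219961.
t = (22.95 − 0.754)/0.219961 = 101 days (vs. the pure-advection estimate x/v = 104 d).

101 days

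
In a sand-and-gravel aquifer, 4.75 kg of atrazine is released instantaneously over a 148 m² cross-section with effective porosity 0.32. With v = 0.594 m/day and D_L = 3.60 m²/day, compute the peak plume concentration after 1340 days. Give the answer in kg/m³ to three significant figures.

The peak of an instantaneous 1D plume sits at x = vt; there the Gaussian factor is 1 and C_max = M/(n_e·A·√(4πDt)), where n_e·A is the pore area the mass is dissolved in.
√(4πDt) = √(4π × 3.60 × 1340) = 246.2 m, so C_max = 4.75/(0.32 × 148 × 246.2) = 0.000407 kg/m³.

0.000407 kg/m³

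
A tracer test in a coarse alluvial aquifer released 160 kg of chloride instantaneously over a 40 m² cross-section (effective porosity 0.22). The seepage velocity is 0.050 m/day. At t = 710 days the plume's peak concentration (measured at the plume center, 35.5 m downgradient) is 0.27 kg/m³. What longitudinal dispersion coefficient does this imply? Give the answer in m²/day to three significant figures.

At the plume center C_max = M/(n_e·A·√(4πDt)), so D = M²/(4πt·(n_e·A·C_max)²).
n_e·A·C_max = 0.22 × 40 × 0.27 = 2.376 kg/m.
D = 160²/(4π × 710 × 2.376²) = 0.508 m²/day.

0.508 m²/day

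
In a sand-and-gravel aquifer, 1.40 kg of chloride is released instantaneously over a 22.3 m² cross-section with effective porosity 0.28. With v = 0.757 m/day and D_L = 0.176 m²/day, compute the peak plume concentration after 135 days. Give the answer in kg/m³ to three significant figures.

The peak of an instantaneous 1D plume sits at x = vt; there the Gaussian factor is 1 and C_max = M/(n_e·A·√(4πDt)), where n_e·A is the pore area the mass is dissolved in.
√(4πDt) = √(4π × 0.176 × 135) = 17.28 m, so C_max = 1.40/(0.28 × 22.3 × 17.28) = 0.0130 kg/m³.

0.0130 kg/m³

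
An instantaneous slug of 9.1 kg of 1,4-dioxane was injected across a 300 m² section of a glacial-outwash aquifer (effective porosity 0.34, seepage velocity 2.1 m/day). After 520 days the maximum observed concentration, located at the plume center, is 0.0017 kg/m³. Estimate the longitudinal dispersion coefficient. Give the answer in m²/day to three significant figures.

0.421 m²/day

At the plume center C_max = M/(n_e·A·√(4πDt)), so D = M²/(4πt·(n_e·A·C_max)²).
n_e·A·C_max = 0.34 × 300 × 0.0017 = 0.1734 kg/m.
D = 9.1²/(4π × 520 × 0.1734²) = 0.421 m²/day.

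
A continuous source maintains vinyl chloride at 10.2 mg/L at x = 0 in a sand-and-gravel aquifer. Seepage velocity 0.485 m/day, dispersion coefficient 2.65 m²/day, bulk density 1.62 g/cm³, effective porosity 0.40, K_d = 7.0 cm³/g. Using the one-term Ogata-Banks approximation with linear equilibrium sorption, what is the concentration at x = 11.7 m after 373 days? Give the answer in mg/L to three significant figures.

Retardation factor R = 1 + ρ_b·K_d/n = 1 + 1.62 × 7.0/0.40 = 29.35.
Sorption retards both mechanisms: v_R = v/R = 0.01652 m/day, D_R = D/R = 0.09029 m²/day.
v_R·t = 0.01652 × 373 = 6.16196 m; 2√(D_R t) = 11.61 m; argument = (11.7 − 6.16196)/11.61 = 0.4770.
C = C₀ × ½·erfc(0.4770) = 10.2 × 0.2500 = 2.55 mg/L.

2.55 mg/L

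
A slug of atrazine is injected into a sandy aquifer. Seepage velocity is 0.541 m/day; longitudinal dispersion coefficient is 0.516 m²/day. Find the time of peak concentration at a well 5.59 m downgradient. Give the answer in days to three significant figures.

8.72 days

For the 1D instantaneous-source solution, setting ∂C/∂t = 0 at fixed x gives v²t² + 2Dt − x² = 0, so t = (√(D² + v²x²) − D)/v².
√(D² + v²x²) = √(0.516² + 0.541² × 5.59²) = 3.068; v² = 0.292681.
t = (3.068 − 0.516)/0.292681 = 8.72 days (vs. the pure-advection estimate x/v = 10.3 d).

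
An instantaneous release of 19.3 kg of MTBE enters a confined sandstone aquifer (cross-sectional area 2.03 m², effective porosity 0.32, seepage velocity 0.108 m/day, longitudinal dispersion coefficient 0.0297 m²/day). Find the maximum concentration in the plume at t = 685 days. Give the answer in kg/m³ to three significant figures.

The peak of an instantaneous 1D plume sits at x = vt; there the Gaussian factor is 1 and C_max = M/(n_e·A·√(4πDt)), where n_e·A is the pore area the mass is dissolved in.
√(4πDt) = √(4π × 0.0297 × 685) = 15.99 m, so C_max = 19.3/(0.32 × 2.03 × 15.99) = 1.86 kg/m³.

1.86 kg/m³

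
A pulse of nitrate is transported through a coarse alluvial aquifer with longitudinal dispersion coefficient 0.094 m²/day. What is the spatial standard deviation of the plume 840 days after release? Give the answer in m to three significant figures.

12.6 m

Dispersive spreading gives a Gaussian with σ² = 2Dt; advection only shifts the center.
σ = √(2 × 0.094 × 840) = 12.6 m.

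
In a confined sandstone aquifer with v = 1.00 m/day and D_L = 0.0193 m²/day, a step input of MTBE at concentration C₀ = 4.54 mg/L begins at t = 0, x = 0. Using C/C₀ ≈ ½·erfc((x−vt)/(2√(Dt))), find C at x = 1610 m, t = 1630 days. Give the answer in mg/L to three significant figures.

4.51 mg/L

For a continuous step input, C/C₀ ≈ ½·erfc((x−vt)/(2√(Dt))).
vt = 1.00 × 1630 = 1630 m and 2√(Dt) = 2√(0.0193 × 1630) = 11.22 m.
Argument (x−vt)/(2√(Dt)) = (1610 − 1630)/11.22 = -1.783; ½·erfc(-1.783) = 0.9942.
C = 4.54 × 0.9942 = 4.51 mg/L.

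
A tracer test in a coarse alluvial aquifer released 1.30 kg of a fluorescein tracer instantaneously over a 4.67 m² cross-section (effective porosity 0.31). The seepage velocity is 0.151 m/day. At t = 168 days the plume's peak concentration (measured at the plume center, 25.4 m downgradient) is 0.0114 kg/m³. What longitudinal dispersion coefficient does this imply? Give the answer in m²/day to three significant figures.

At the plume center C_max = M/(n_e·A·√(4πDt)), so D = M²/(4πt·(n_e·A·C_max)²).
n_e·A·C_max = 0.31 × 4.67 × 0.0114 = 0.01650 kg/m.
D = 1.30²/(4π × 168 × 0.01650²) = 2.94 m²/day.

2.94 m²/day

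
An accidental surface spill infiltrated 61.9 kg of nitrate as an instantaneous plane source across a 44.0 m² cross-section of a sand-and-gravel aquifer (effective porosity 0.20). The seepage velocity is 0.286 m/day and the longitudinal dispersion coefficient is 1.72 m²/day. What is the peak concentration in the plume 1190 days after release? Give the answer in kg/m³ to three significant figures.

The peak of an instantaneous 1D plume sits at x = vt; there the Gaussian factor is 1 and C_max = M/(n_e·A·√(4πDt)), where n_e·A is the pore area the mass is dissolved in.
√(4πDt) = √(4π × 1.72 × 1190) = 160.4 m, so C_max = 61.9/(0.20 × 44.0 × 160.4) = 0.0439 kg/m³.

0.0439 kg/m³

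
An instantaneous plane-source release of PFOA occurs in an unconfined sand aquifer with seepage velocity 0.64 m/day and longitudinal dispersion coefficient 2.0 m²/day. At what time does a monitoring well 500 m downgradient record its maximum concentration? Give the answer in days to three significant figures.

776 days

For the 1D instantaneous-source solution, setting ∂C/∂t = 0 at fixed x gives v²t² + 2Dt − x² = 0, so t = (√(D² + v²x²) − D)/v².
√(D² + v²x²) = √(2.0² + 0.64² × 500²) = 320.0; v² = 0.4096.
t = (320.0 − 2.0)/0.4096 = 776 days (vs. the pure-advection estimate x/v = 781 d).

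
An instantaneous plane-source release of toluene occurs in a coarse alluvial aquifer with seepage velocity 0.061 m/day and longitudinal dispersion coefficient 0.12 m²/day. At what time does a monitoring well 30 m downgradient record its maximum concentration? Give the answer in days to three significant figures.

461 days

For the 1D instantaneous-source solution, setting ∂C/∂t = 0 at fixed x gives v²t² + 2Dt − x² = 0, so t = (√(D² + v²x²) − D)/v².
√(D² + v²x²) = √(0.12² + 0.061² × 30²) = 1.834; v² = 0.003721.
t = (1.834 − 0.12)/0.003721 = 461 days (vs. the pure-advection estimate x/v = 492 d).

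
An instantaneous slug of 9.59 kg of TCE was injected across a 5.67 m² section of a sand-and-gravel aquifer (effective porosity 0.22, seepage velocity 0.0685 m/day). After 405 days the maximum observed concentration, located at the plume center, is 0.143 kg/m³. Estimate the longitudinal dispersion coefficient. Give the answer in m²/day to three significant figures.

At the plume center C_max = M/(n_e·A·√(4πDt)), so D = M²/(4πt·(n_e·A·C_max)²).
n_e·A·C_max = 0.22 × 5.67 × 0.143 = 0.1784 kg/m.
D = 9.59²/(4π × 405 × 0.1784²) = 0.568 m²/day.

0.568 m²/day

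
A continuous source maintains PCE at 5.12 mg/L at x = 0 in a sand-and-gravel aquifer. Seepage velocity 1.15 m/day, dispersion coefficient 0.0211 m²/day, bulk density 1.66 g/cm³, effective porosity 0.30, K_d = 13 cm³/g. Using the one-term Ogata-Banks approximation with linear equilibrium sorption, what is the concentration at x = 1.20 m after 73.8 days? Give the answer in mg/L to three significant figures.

Retardation factor R = 1 + ρ_b·K_d/n = 1 + 1.66 × 13/0.30 = 72.93.
Sorption retards both mechanisms: v_R = v/R = 0.01577 m/day, D_R = D/R = 0.0002893 m²/day.
v_R·t = 0.01577 × 73.8 = 1.163826 m; 2√(D_R t) = 0.2922 m; argument = (1.20 − 1.163826)/0.2922 = 0.1238.
C = C₀ × ½·erfc(0.1238) = 5.12 × 0.4305 = 2.20 mg/L.

2.20 mg/L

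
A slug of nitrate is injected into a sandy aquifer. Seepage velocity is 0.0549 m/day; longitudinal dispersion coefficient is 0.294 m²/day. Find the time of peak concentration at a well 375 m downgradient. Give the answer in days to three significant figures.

6730 days

For the 1D instantaneous-source solution, setting ∂C/∂t = 0 at fixed x gives v²t² + 2Dt − x² = 0, so t = (√(D² + v²x²) − D)/v².
√(D² + v²x²) = √(0.294² + 0.0549² × 375²) = 20.59; v² = 0.00301401.
t = (20.59 − 0.294)/0.00301401 = 6730 days (vs. the pure-advection estimate x/v = 6830 d).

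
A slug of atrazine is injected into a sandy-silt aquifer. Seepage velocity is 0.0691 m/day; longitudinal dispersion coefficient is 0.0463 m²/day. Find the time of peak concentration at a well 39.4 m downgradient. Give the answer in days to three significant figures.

561 days

For the 1D instantaneous-source solution, setting ∂C/∂t = 0 at fixed x gives v²t² + 2Dt − x² = 0, so t = (√(D² + v²x²) − D)/v².
√(D² + v²x²) = √(0.0463² + 0.0691² × 39.4²) = 2.723; v² = 0.00477481.
t = (2.723 − 0.0463)/0.00477481 = 561 days (vs. the pure-advection estimate x/v = 570 d).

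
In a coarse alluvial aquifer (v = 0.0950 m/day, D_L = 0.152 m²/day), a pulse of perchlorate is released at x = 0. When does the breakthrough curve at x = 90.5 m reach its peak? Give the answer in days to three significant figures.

For the 1D instantaneous-source solution, setting ∂C/∂t = 0 at fixed x gives v²t² + 2Dt − x² = 0, so t = (√(D² + v²x²) − D)/v².
√(D² + v²x²) = √(0.152² + 0.0950² × 90.5²) = 8.599; v² = 0.009025.
t = (8.599 − 0.152)/0.009025 = 936 days (vs. the pure-advection estimate x/v = 953 d).

936 days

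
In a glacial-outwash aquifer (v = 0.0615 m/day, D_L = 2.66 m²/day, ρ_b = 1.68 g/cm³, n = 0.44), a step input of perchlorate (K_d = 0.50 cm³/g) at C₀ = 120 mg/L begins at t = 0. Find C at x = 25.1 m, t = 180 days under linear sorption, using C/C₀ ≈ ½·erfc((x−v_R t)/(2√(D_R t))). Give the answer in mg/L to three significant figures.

Retardation factor R = 1 + ρ_b·K_d/n = 1 + 1.68 × 0.50/0.44 = 2.909.
Sorption retards both mechanisms: v_R = v/R = 0.02114 m/day, D_R = D/R = 0.9144 m²/day.
v_R·t = 0.02114 × 180 = 3.8052 m; 2√(D_R t) = 25.66 m; argument = (25.1 − 3.8052)/25.66 = 0.8299.
C = C₀ × ½·erfc(0.8299) = 120 × 0.1203 = 14.4 mg/L.

14.4 mg/L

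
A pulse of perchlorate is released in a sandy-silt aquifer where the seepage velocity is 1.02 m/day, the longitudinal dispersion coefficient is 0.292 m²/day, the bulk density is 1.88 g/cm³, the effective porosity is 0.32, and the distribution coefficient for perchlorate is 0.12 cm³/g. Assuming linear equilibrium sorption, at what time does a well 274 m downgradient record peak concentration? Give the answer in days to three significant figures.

458 days

Retardation factor R = 1 + ρ_b·K_d/n = 1 + 1.88 × 0.12/0.32 = 1.705.
Sorption retards both mechanisms: v_R = v/R = 0.5982 m/day, D_R = D/R = 0.1713 m²/day.
Peak time from v_R²t² + 2D_R t − x² = 0: t = (√(D_R² + v_R²x²) − D_R)/v_R².
√(D_R² + v_R²x²) = √(0.1713² + 0.5982² × 274²) = 163.9; v_R² = 0.3578.
t = (163.9 − 0.1713)/0.3578 = 458 days.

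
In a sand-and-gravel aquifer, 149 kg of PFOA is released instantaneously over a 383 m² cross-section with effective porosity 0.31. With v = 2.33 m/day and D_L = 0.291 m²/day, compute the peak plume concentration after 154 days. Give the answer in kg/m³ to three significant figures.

0.0529 kg/m³

The peak of an instantaneous 1D plume sits at x = vt; there the Gaussian factor is 1 and C_max = M/(n_e·A·√(4πDt)), where n_e·A is the pore area the mass is dissolved in.
√(4πDt) = √(4π × 0.291 × 154) = 23.73 m, so C_max = 149/(0.31 × 383 × 23.73) = 0.0529 kg/m³.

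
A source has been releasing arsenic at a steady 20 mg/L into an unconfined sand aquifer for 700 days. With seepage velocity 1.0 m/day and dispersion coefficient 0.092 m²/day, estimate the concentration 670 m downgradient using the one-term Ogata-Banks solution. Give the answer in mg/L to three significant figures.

For a continuous step input, C/C₀ ≈ ½·erfc((x−vt)/(2√(Dt))).
vt = 1.0 × 700 = 700 m and 2√(Dt) = 2√(0.092 × 700) = 16.05 m.
Argument (x−vt)/(2√(Dt)) = (670 − 700)/16.05 = -1.869; ½·erfc(-1.869) = 0.9959.
C = 20 × 0.9959 = 19.9 mg/L.

19.9 mg/L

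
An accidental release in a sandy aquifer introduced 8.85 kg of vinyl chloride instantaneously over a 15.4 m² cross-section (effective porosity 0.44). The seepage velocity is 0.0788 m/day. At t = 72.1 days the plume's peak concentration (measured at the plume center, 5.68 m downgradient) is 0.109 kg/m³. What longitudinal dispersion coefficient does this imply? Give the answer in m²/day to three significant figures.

0.158 m²/day

At the plume center C_max = M/(n_e·A·√(4πDt)), so D = M²/(4πt·(n_e·A·C_max)²).
n_e·A·C_max = 0.44 × 15.4 × 0.109 = 0.7386 kg/m.
D = 8.85²/(4π × 72.1 × 0.7386²) = 0.158 m²/day.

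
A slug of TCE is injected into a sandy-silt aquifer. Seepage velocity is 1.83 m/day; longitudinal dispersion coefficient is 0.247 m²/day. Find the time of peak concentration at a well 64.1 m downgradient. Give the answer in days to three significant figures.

For the 1D instantaneous-source solution, setting ∂C/∂t = 0 at fixed x gives v²t² + 2Dt − x² = 0, so t = (√(D² + v²x²) − D)/v².
√(D² + v²x²) = √(0.247² + 1.83² × 64.1²) = 117.3; v² = 3.3489.
t = (117.3 − 0.247)/3.3489 = 35.0 days (vs. the pure-advection estimate x/v = 35.0 d).

35.0 days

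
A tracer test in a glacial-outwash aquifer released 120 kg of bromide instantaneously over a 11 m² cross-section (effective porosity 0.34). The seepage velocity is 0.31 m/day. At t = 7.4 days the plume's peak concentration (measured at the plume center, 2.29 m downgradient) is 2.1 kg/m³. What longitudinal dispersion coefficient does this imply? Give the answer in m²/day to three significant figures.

At the plume center C_max = M/(n_e·A·√(4πDt)), so D = M²/(4πt·(n_e·A·C_max)²).
n_e·A·C_max = 0.34 × 11 × 2.1 = 7.854 kg/m.
D = 120²/(4π × 7.4 × 7.854²) = 2.51 m²/day.

2.51 m²/day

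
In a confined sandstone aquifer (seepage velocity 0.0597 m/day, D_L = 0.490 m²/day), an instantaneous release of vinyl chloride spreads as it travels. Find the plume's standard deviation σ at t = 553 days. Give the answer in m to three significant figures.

Dispersive spreading gives a Gaussian with σ² = 2Dt; advection only shifts the center.
σ = √(2 × 0.490 × 553) = 23.3 m.

23.3 m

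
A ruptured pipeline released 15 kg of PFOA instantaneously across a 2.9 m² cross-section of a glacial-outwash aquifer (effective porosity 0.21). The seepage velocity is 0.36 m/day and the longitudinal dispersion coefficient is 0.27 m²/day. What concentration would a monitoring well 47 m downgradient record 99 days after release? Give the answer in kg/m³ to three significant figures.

0.402 kg/m³

For an instantaneous plane source, C(x,t) = M/(n_e·A·√(4πDt)) · exp(−(x−vt)²/(4Dt)), with n_e·A the pore (flow) area.
Plume center vt = 0.36 × 99 = 35.64 m, so the well at 47 m is 11.36 m downgradient of the peak.
√(4πDt) = 18.33 m, giving peak height M/(n_e·A·√(4πDt)) = 15/(0.21 × 2.9 × 18.33) = 1.344 kg/m³.
(x−vt)²/(4Dt) = (11.36)²/(4 × 0.27 × 99) = 1.207; exp(−1.207) = 0.2991.
C = 1.344 × 0.2991 = 0.402 kg/m³.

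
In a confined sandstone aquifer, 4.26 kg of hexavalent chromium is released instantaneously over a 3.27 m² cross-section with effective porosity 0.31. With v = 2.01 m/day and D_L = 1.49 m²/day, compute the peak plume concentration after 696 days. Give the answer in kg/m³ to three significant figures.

0.0368 kg/m³

The peak of an instantaneous 1D plume sits at x = vt; there the Gaussian factor is 1 and C_max = M/(n_e·A·√(4πDt)), where n_e·A is the pore area the mass is dissolved in.
√(4πDt) = √(4π × 1.49 × 696) = 114.2 m, so C_max = 4.26/(0.31 × 3.27 × 114.2) = 0.0368 kg/m³.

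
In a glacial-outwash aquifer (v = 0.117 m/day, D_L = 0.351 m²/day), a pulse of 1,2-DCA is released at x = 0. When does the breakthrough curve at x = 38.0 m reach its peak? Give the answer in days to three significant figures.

For the 1D instantaneous-source solution, setting ∂C/∂t = 0 at fixed x gives v²t² + 2Dt − x² = 0, so t = (√(D² + v²x²) − D)/v².
√(D² + v²x²) = √(0.351² + 0.117² × 38.0²) = 4.460; v² = 0.013689.
t = (4.460 − 0.351)/0.013689 = 300 days (vs. the pure-advection estimate x/v = 325 d).

300 days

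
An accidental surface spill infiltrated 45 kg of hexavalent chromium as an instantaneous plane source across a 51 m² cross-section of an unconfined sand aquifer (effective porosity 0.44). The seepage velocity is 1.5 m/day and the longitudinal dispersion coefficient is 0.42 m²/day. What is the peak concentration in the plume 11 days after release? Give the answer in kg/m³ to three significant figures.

0.263 kg/m³

The peak of an instantaneous 1D plume sits at x = vt; there the Gaussian factor is 1 and C_max = M/(n_e·A·√(4πDt)), where n_e·A is the pore area the mass is dissolved in.
√(4πDt) = √(4π × 0.42 × 11) = 7.619 m, so C_max = 45/(0.44 × 51 × 7.619) = 0.263 kg/m³.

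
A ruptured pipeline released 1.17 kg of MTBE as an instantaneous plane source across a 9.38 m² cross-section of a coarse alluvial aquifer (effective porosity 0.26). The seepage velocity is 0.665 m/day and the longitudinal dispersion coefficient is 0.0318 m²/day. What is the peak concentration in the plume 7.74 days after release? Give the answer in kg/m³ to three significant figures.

0.273 kg/m³

The peak of an instantaneous 1D plume sits at x = vt; there the Gaussian factor is 1 and C_max = M/(n_e·A·√(4πDt)), where n_e·A is the pore area the mass is dissolved in.
√(4πDt) = √(4π × 0.0318 × 7.74) = 1.759 m, so C_max = 1.17/(0.26 × 9.38 × 1.759) = 0.273 kg/m³.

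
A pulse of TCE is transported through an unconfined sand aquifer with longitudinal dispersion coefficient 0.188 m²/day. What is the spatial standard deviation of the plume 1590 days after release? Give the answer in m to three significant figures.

24.5 m

Dispersive spreading gives a Gaussian with σ² = 2Dt; advection only shifts the center.
σ = √(2 × 0.188 × 1590) = 24.5 m.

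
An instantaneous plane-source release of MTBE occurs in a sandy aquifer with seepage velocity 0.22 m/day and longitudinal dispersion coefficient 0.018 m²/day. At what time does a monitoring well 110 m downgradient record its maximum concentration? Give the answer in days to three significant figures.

500 days

For the 1D instantaneous-source solution, setting ∂C/∂t = 0 at fixed x gives v²t² + 2Dt − x² = 0, so t = (√(D² + v²x²) − D)/v².
√(D² + v²x²) = √(0.018² + 0.22² × 110²) = 24.20; v² = 0.0484.
t = (24.20 − 0.018)/0.0484 = 500 days (vs. the pure-advection estimate x/v = 500 d).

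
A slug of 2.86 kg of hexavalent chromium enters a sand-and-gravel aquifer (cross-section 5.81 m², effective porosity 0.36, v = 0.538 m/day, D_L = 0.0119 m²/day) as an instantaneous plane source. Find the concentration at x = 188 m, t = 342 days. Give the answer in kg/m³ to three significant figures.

For an instantaneous plane source, C(x,t) = M/(n_e·A·√(4πDt)) · exp(−(x−vt)²/(4Dt)), with n_e·A the pore (flow) area.
Plume center vt = 0.538 × 342 = 183.996 m, so the well at 188 m is 4.004 m downgradient of the peak.
√(4πDt) = 7.151 m, giving peak height M/(n_e·A·√(4πDt)) = 2.86/(0.36 × 5.81 × 7.151) = 0.1912 kg/m³.
(x−vt)²/(4Dt) = (4.004)²/(4 × 0.0119 × 342) = 0.9848; exp(−0.9848) = 0.3735.
C = 0.1912 × 0.3735 = 0.0714 kg/m³.

0.0714 kg/m³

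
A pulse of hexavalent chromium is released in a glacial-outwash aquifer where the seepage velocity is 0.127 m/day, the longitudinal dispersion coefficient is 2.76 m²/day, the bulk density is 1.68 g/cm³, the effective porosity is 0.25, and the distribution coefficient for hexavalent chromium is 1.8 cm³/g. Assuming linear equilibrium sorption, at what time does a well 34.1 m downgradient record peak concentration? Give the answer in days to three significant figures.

Retardation factor R = 1 + ρ_b·K_d/n = 1 + 1.68 × 1.8/0.25 = 13.10.
Sorption retards both mechanisms: v_R = v/R = 0.009695 m/day, D_R = D/R = 0.2107 m²/day.
Peak time from v_R²t² + 2D_R t − x² = 0: t = (√(D_R² + v_R²x²) − D_R)/v_R².
√(D_R² + v_R²x²) = √(0.2107² + 0.009695² × 34.1²) = 0.3920; v_R² = 9.399e-05.
t = (0.3920 − 0.2107)/9.399e-05 = 1930 days.

1930 days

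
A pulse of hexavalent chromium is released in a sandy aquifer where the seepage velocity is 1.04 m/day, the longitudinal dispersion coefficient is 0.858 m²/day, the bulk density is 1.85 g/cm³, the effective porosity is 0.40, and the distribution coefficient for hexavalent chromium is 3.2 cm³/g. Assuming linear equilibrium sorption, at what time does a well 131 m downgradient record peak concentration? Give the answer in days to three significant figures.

Retardation factor R = 1 + ρ_b·K_d/n = 1 + 1.85 × 3.2/0.40 = 15.80.
Sorption retards both mechanisms: v_R = v/R = 0.06582 m/day, D_R = D/R = 0.05430 m²/day.
Peak time from v_R²t² + 2D_R t − x² = 0: t = (√(D_R² + v_R²x²) − D_R)/v_R².
√(D_R² + v_R²x²) = √(0.05430² + 0.06582² × 131²) = 8.623; v_R² = 0.004332.
t = (8.623 − 0.05430)/0.004332 = 1980 days.

1980 days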